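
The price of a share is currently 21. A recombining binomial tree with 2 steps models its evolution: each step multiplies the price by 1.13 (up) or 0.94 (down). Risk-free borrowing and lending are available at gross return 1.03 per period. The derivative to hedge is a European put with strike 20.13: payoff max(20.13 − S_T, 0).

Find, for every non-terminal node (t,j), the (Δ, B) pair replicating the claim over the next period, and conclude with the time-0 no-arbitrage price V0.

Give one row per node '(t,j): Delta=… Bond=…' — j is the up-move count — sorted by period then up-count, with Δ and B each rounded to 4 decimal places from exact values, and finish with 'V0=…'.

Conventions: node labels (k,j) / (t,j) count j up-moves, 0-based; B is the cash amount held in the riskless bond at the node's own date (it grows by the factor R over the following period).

Since d<R<u, set p* = (R−d)/(u−d) = 0.4737; price each node as the discounted p*-expectation of its children.
Expiry values: V(2,0)=1.5744, V(2,1)=0.0000, V(2,2)=0.0000
  t=1,j=0: stock 19.7400 → up 22.3062 (V=0.0000), down 18.5556 (V=1.5744). Price 0.8045; hedge Δ=-0.4198, bond B=9.0908.
  t=1,j=1: stock 23.7300 → up 26.8149 (V=0.0000), down 22.3062 (V=0.0000). Price 0.0000; hedge Δ=0.0000, bond B=0.0000.
  t=0,j=0: stock 21.0000 → up 23.7300 (V=0.0000), down 19.7400 (V=0.8045). Price 0.4111; hedge Δ=-0.2016, bond B=4.6453.
Verification: the root portfolio costs Δ(0,0)·S0 + B(0,0) = 0.4111, matching V0.

(0,0): Delta=-0.2016 Bond=4.6453
(1,0): Delta=-0.4198 Bond=9.0908
(1,1): Delta=0.0000 Bond=0.0000
V0=0.4111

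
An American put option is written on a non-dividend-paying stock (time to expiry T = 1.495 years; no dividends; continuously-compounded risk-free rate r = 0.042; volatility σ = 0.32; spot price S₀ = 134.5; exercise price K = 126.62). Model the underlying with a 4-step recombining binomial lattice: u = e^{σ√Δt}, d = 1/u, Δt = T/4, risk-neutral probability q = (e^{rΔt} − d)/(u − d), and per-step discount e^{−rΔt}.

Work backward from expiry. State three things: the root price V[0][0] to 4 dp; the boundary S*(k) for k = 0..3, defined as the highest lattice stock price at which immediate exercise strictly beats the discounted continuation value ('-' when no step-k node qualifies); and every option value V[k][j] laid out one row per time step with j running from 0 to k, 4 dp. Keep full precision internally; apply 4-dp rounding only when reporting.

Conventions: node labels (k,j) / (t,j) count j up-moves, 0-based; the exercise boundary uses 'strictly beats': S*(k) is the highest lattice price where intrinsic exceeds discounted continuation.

price = 13.2721
boundary = - - 90.9491 74.7887
tree:
13.2721
22.1841 4.4763
35.6709 8.9410 0.0000
51.8313 17.8587 0.0000 0.0000
65.1201 35.6709 0.0000 0.0000 0.0000

Δt=0.37375  u=1.21608  d=0.82231  q=0.49143  discount=0.98443
step 4 (expiry): payoffs max(K−S,0) = 65.1201 35.6709 0.0000 0.0000 0.0000
step 3: (k=3,j=0): S=74.7887, K−S=51.8313, hold=49.8592 ⇒ V=51.8313 exercise | (k=3,j=1): S=110.6013, K−S=16.0187, hold=17.8587 ⇒ V=17.8587 continue | (k=3,j=2): S=163.5627, K−S=0.0000, hold=0.0000 ⇒ V=0.0000 continue | (k=3,j=3): S=241.8847, K−S=0.0000, hold=0.0000 ⇒ V=0.0000 continue  boundary S*=74.7887
step 2: (k=2,j=0): S=90.9491, K−S=35.6709, hold=34.5890 ⇒ V=35.6709 exercise | (k=2,j=1): S=134.5000, K−S=0.0000, hold=8.9410 ⇒ V=8.9410 continue | (k=2,j=2): S=198.9053, K−S=0.0000, hold=0.0000 ⇒ V=0.0000 continue  boundary S*=90.9491
step 1: (k=1,j=0): S=110.6013, K−S=16.0187, hold=22.1841 ⇒ V=22.1841 continue | (k=1,j=1): S=163.5627, K−S=0.0000, hold=4.4763 ⇒ V=4.4763 continue  boundary S*=-
step 0: (k=0,j=0): S=134.5000, K−S=0.0000, hold=13.2721 ⇒ V=13.2721 continue  boundary S*=-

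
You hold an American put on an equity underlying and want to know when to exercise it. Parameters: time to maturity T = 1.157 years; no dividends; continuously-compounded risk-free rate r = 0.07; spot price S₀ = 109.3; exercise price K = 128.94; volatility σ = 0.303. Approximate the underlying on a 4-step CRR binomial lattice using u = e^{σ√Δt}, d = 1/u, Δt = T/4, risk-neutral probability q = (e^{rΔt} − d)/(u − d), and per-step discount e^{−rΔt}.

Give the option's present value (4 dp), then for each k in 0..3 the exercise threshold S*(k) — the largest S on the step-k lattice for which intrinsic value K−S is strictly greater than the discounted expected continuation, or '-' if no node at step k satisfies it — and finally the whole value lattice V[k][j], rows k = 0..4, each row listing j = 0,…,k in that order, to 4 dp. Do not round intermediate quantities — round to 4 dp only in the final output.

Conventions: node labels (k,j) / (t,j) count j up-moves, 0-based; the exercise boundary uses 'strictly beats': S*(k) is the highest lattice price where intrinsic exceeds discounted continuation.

price = 23.2107
boundary = - 92.8641 78.8997 92.8641
tree:
23.2107
36.0759 12.3317
50.0403 21.6108 4.3124
61.9048 36.0759 9.2030 0.0000
71.9851 50.0403 19.6400 0.0000 0.0000

params: Δt=0.28925 u=1.17699 d=0.84963 q=0.52183 e^(-rΔt)=0.97996
t_4 payoffs: 71.9851 50.0403 19.6400 0.0000 0.0000
t_3: node(3,0) S=67.0352 payoff=61.9048 vs cont=59.3203 → 61.9048 [stop]  node(3,1) S=92.8641 payoff=36.0759 vs cont=33.4914 → 36.0759 [stop]  node(3,2) S=128.6449 payoff=0.2951 vs cont=9.2030 → 9.2030 [wait]  node(3,3) S=178.2121 payoff=0.0000 vs cont=0.0000 → 0.0000 [wait]  ⇒ S*(3)=92.8641
t_2: node(2,0) S=78.8997 payoff=50.0403 vs cont=47.4558 → 50.0403 [stop]  node(2,1) S=109.3000 payoff=19.6400 vs cont=21.6108 → 21.6108 [wait]  node(2,2) S=151.4136 payoff=0.0000 vs cont=4.3124 → 4.3124 [wait]  ⇒ S*(2)=78.8997
t_1: node(1,0) S=92.8641 payoff=36.0759 vs cont=34.4992 → 36.0759 [stop]  node(1,1) S=128.6449 payoff=0.2951 vs cont=12.3317 → 12.3317 [wait]  ⇒ S*(1)=92.8641
t_0: node(0,0) S=109.3000 payoff=19.6400 vs cont=23.2107 → 23.2107 [wait]  ⇒ S*(0)=-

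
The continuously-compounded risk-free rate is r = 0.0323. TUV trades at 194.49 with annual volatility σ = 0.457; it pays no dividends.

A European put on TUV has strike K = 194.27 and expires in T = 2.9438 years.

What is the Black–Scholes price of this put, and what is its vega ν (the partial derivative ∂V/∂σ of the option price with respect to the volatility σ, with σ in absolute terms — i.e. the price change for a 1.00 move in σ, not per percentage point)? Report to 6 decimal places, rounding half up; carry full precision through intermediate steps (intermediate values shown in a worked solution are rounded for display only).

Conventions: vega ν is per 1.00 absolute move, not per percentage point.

σ√T = 0.457·√2.9438 = 0.784098
d₁ = (ln(S/K) + (r+σ²/2)T) / (σ√T) = (ln(194.49/194.27) + (0.0323+0.457²/2)·2.9438) / 0.784098 = (0.001132 + 0.402490) / 0.784098 = 0.514759
d₂ = d₁ − σ√T = 0.514759 − 0.784098 = -0.269339
e^{−rT} = 0.909296
N(−d₁) = 0.303361,  N(−d₂) = 0.606166
Put price V = K·e^{−rT}·N(−d₂) − S·N(−d₁) = 107.078501 − 59.000637 = 48.077865
φ(d₁) = (1/√(2π))·e^{−d₁²/2} = 0.349439
ν = S·φ(d₁)·√T = 116.606441

price = 48.077865
ν = 116.606441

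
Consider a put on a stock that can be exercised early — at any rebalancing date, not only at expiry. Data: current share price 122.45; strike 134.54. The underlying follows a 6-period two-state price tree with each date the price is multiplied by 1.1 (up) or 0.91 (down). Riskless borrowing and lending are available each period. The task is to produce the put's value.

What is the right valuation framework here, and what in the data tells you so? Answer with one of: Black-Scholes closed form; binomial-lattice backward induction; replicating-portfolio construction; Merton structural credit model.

Key observation: early exercise of the strike-134.54 put must be checked at each of the 6 dates (spot 122.45), which forces a node-by-node comparison of intrinsic and continuation value backward from expiry.

framework: binomial-lattice backward induction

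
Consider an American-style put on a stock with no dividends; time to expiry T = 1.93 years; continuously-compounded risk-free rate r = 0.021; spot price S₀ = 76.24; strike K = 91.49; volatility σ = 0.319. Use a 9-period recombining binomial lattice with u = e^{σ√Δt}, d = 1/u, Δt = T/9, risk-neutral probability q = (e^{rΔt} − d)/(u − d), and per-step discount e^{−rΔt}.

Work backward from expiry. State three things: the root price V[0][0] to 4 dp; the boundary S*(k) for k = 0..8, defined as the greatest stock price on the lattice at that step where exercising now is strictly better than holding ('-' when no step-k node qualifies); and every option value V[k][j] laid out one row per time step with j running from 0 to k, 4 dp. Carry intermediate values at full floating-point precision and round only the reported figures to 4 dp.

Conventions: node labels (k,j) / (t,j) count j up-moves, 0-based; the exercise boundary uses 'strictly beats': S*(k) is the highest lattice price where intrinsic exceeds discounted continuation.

params: Δt=0.21444 u=1.15919 d=0.86267 q=0.47836 e^(-rΔt)=0.99551
t_9 payoffs: 71.3163 64.3821 55.0644 42.5440 25.7200 3.1132 0.0000 0.0000 0.0000 0.0000
t_8: node(8,0) S=23.3852 payoff=68.1048 vs cont=67.6937 → 68.1048 [stop]  node(8,1) S=31.4233 payoff=60.0667 vs cont=59.6557 → 60.0667 [stop]  node(8,2) S=42.2242 payoff=49.2658 vs cont=48.8547 → 49.2658 [stop]  node(8,3) S=56.7378 payoff=34.7522 vs cont=34.3411 → 34.7522 [stop]  node(8,4) S=76.2400 payoff=15.2500 vs cont=14.8389 → 15.2500 [stop]  node(8,5) S=102.4456 payoff=0.0000 vs cont=1.6167 → 1.6167 [wait]  node(8,6) S=137.6588 payoff=0.0000 vs cont=0.0000 → 0.0000 [wait]  node(8,7) S=184.9756 payoff=0.0000 vs cont=0.0000 → 0.0000 [wait]  node(8,8) S=248.5565 payoff=0.0000 vs cont=0.0000 → 0.0000 [wait]  ⇒ S*(8)=76.2400
t_7: node(7,0) S=27.1079 payoff=64.3821 vs cont=63.9710 → 64.3821 [stop]  node(7,1) S=36.4256 payoff=55.0644 vs cont=54.6533 → 55.0644 [stop]  node(7,2) S=48.9460 payoff=42.5440 vs cont=42.1329 → 42.5440 [stop]  node(7,3) S=65.7700 payoff=25.7200 vs cont=25.3090 → 25.7200 [stop]  node(7,4) S=88.3768 payoff=3.1132 vs cont=8.6892 → 8.6892 [wait]  node(7,5) S=118.7541 payoff=0.0000 vs cont=0.8395 → 0.8395 [wait]  node(7,6) S=159.5730 payoff=0.0000 vs cont=0.0000 → 0.0000 [wait]  node(7,7) S=214.4222 payoff=0.0000 vs cont=0.0000 → 0.0000 [wait]  ⇒ S*(7)=65.7700
t_6: node(6,0) S=31.4233 payoff=60.0667 vs cont=59.6557 → 60.0667 [stop]  node(6,1) S=42.2242 payoff=49.2658 vs cont=48.8547 → 49.2658 [stop]  node(6,2) S=56.7378 payoff=34.7522 vs cont=34.3411 → 34.7522 [stop]  node(6,3) S=76.2400 payoff=15.2500 vs cont=17.4942 → 17.4942 [wait]  node(6,4) S=102.4456 payoff=0.0000 vs cont=4.9121 → 4.9121 [wait]  node(6,5) S=137.6588 payoff=0.0000 vs cont=0.4360 → 0.4360 [wait]  node(6,6) S=184.9756 payoff=0.0000 vs cont=0.0000 → 0.0000 [wait]  ⇒ S*(6)=56.7378
t_5: node(5,0) S=36.4256 payoff=55.0644 vs cont=54.6533 → 55.0644 [stop]  node(5,1) S=48.9460 payoff=42.5440 vs cont=42.1329 → 42.5440 [stop]  node(5,2) S=65.7700 payoff=25.7200 vs cont=26.3777 → 26.3777 [wait]  node(5,3) S=88.3768 payoff=3.1132 vs cont=11.4239 → 11.4239 [wait]  node(5,4) S=118.7541 payoff=0.0000 vs cont=2.7584 → 2.7584 [wait]  node(5,5) S=159.5730 payoff=0.0000 vs cont=0.2264 → 0.2264 [wait]  ⇒ S*(5)=48.9460
t_4: node(4,0) S=42.2242 payoff=49.2658 vs cont=48.8547 → 49.2658 [stop]  node(4,1) S=56.7378 payoff=34.7522 vs cont=34.6543 → 34.7522 [stop]  node(4,2) S=76.2400 payoff=15.2500 vs cont=19.1380 → 19.1380 [wait]  node(4,3) S=102.4456 payoff=0.0000 vs cont=7.2460 → 7.2460 [wait]  node(4,4) S=137.6588 payoff=0.0000 vs cont=1.5403 → 1.5403 [wait]  ⇒ S*(4)=56.7378
t_3: node(3,0) S=48.9460 payoff=42.5440 vs cont=42.1329 → 42.5440 [stop]  node(3,1) S=65.7700 payoff=25.7200 vs cont=27.1605 → 27.1605 [wait]  node(3,2) S=88.3768 payoff=3.1132 vs cont=13.3890 → 13.3890 [wait]  node(3,3) S=118.7541 payoff=0.0000 vs cont=4.4963 → 4.4963 [wait]  ⇒ S*(3)=48.9460
t_2: node(2,0) S=56.7378 payoff=34.7522 vs cont=35.0271 → 35.0271 [wait]  node(2,1) S=76.2400 payoff=15.2500 vs cont=20.4803 → 20.4803 [wait]  node(2,2) S=102.4456 payoff=0.0000 vs cont=9.0941 → 9.0941 [wait]  ⇒ S*(2)=-
t_1: node(1,0) S=65.7700 payoff=25.7200 vs cont=27.9424 → 27.9424 [wait]  node(1,1) S=88.3768 payoff=3.1132 vs cont=14.9661 → 14.9661 [wait]  ⇒ S*(1)=-
t_0: node(0,0) S=76.2400 payoff=15.2500 vs cont=21.6374 → 21.6374 [wait]  ⇒ S*(0)=-

price = 21.6374
boundary = - - - 48.9460 56.7378 48.9460 56.7378 65.7700 76.2400
tree:
21.6374
27.9424 14.9661
35.0271 20.4803 9.0941
42.5440 27.1605 13.3890 4.4963
49.2658 34.7522 19.1380 7.2460 1.5403
55.0644 42.5440 26.3777 11.4239 2.7584 0.2264
60.0667 49.2658 34.7522 17.4942 4.9121 0.4360 0.0000
64.3821 55.0644 42.5440 25.7200 8.6892 0.8395 0.0000 0.0000
68.1048 60.0667 49.2658 34.7522 15.2500 1.6167 0.0000 0.0000 0.0000
71.3163 64.3821 55.0644 42.5440 25.7200 3.1132 0.0000 0.0000 0.0000 0.0000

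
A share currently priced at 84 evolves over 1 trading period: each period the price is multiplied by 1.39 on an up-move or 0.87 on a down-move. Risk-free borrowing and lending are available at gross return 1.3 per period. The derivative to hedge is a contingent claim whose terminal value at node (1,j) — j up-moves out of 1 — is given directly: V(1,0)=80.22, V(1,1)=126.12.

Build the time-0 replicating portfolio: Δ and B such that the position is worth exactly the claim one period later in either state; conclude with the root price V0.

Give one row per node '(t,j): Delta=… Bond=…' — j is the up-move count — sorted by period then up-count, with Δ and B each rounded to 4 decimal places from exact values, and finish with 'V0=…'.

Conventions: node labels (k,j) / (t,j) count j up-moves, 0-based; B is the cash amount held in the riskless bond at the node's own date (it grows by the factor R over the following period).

(0,0): Delta=1.0508 Bond=2.6352
V0=90.9044

Since d<R<u, set p* = (R−d)/(u−d) = 0.8269; price each node as the discounted p*-expectation of its children.
Expiry values: V(1,0)=80.2200, V(1,1)=126.1200
Node (0,0) S=84.0000: V=(p*·126.1200+(1−p*)·80.2200)/1.3=90.9044; Δ=(126.1200−80.2200)/(116.7600−73.0800)=1.0508; B=V−Δ·S=2.6352
As a check, the time-0 holding Δ(0,0)·S0 + B(0,0) comes to 90.9044 — exactly V0.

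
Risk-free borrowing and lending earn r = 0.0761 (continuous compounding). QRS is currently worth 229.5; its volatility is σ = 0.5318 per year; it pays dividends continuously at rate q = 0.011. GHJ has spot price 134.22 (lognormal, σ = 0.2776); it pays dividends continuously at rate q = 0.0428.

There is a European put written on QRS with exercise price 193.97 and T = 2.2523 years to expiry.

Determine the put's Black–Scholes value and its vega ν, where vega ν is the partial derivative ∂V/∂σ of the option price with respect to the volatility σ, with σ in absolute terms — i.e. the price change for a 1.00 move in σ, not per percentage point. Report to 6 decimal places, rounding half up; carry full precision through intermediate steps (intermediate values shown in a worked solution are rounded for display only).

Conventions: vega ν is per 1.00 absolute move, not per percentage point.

price = 34.155059
ν = 97.839694

σ√T = 0.5318·√2.2523 = 0.798108
d₁ = (ln(S/K) + (r−q+σ²/2)T) / (σ√T) = (ln(229.5/193.97) + (0.0761−0.011+0.5318²/2)·2.2523) / 0.798108 = (0.168200 + 0.465113) / 0.798108 = 0.793517
d₂ = d₁ − σ√T = 0.793517 − 0.798108 = -0.004590
e^{−rT} = 0.842484
e^{−qT} = 0.975529
N(−d₁) = 0.213738,  N(−d₂) = 0.501831
Put price V = K·e^{−rT}·N(−d₂) − S·e^{−qT}·N(−d₁) = 82.007622 − 47.852563 = 34.155059
φ(d₁) = (1/√(2π))·e^{−d₁²/2} = 0.291192
ν = S·e^{−qT}·φ(d₁)·√T = 97.839694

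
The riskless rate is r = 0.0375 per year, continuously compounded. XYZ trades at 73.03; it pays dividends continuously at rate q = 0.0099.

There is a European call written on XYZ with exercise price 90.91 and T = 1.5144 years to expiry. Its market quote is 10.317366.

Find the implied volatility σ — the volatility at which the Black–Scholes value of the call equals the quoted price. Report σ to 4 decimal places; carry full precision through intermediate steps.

At σ = 0.4281 the Black–Scholes value reproduces the quote:
σ√T = 0.4281·√1.5144 = 0.526824
d₁ = (ln(S/K) + (r−q+σ²/2)T) / (σ√T) = (ln(73.03/90.91) + (0.0375−0.0099+0.4281²/2)·1.5144) / 0.526824 = (-0.219000 + 0.180569) / 0.526824 = -0.072948
d₂ = d₁ − σ√T = -0.072948 − 0.526824 = -0.599771
e^{−rT} = 0.944792
e^{−qT} = 0.985119
N(d₁) = 0.470924,  N(d₂) = 0.274329
V = S·e^{−qT}·N(d₁) − K·e^{−rT}·N(d₂) = 33.879804 − 23.562438 = 10.317366 (the quoted price), and the Black–Scholes price is strictly increasing in σ, so σ is unique

sigma = 0.4281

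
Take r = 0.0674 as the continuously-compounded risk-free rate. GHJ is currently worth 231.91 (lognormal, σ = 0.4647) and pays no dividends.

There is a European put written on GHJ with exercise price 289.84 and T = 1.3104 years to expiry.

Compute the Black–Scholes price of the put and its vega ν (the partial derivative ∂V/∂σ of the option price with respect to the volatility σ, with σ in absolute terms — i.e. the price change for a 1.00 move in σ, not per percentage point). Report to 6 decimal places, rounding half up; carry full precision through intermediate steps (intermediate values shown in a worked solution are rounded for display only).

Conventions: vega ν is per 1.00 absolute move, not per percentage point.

price = 70.481848
ν = 105.899936

σ√T = 0.4647·√1.3104 = 0.531955
d₁ = (ln(S/K) + (r+σ²/2)T) / (σ√T) = (ln(231.91/289.84) + (0.0674+0.4647²/2)·1.3104) / 0.531955 = (-0.222980 + 0.229809) / 0.531955 = 0.012838
d₂ = d₁ − σ√T = 0.012838 − 0.531955 = -0.519117
e^{−rT} = 0.915467
N(−d₁) = 0.494879,  N(−d₂) = 0.698160
Put price V = K·e^{−rT}·N(−d₂) − S·N(−d₁) = 185.249139 − 114.767291 = 70.481848
φ(d₁) = (1/√(2π))·e^{−d₁²/2} = 0.398909
ν = S·φ(d₁)·√T = 105.899936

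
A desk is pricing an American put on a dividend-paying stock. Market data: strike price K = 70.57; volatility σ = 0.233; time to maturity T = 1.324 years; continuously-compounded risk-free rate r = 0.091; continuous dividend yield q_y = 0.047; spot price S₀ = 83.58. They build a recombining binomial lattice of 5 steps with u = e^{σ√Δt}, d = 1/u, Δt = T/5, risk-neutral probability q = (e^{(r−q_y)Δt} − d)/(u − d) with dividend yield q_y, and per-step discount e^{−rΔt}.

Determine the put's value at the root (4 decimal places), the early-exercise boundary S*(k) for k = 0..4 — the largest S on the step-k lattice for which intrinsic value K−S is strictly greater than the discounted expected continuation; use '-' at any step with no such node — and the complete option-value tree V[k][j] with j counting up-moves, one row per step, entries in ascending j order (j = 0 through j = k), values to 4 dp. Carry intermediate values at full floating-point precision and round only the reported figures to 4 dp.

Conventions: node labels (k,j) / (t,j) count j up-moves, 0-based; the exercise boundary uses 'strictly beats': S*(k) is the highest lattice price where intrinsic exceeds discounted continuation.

price = 2.1741
boundary = - - - 58.3295 51.7389
tree:
2.1741
3.9858 0.5959
7.1176 1.2686 0.0000
12.2405 2.7008 0.0000 0.0000
18.8311 5.7497 0.0000 0.0000 0.0000
24.6771 12.2405 0.0000 0.0000 0.0000 0.0000

Δt=0.26480, u=1.12738, d=0.88701, q=0.51882, disc=e^(-rΔt)=0.97619
k=5 terminal: V=max(K-S,0) → 24.6771 12.2405 0.0000 0.0000 0.0000 0.0000
k=4: j=0 S=51.7389 intr=18.8311 cont=17.7909 V=18.8311[EX]; j=1 S=65.7597 intr=4.8103 cont=5.7497 V=5.7497[hold]; j=2 S=83.5800 intr=0.0000 cont=0.0000 V=0.0000[hold]; j=3 S=106.2295 intr=0.0000 cont=0.0000 V=0.0000[hold]; j=4 S=135.0168 intr=0.0000 cont=0.0000 V=0.0000[hold]  S*(4)=51.7389
k=3: j=0 S=58.3295 intr=12.2405 cont=11.7575 V=12.2405[EX]; j=1 S=74.1363 intr=0.0000 cont=2.7008 V=2.7008[hold]; j=2 S=94.2267 intr=0.0000 cont=0.0000 V=0.0000[hold]; j=3 S=119.7613 intr=0.0000 cont=0.0000 V=0.0000[hold]  S*(3)=58.3295
k=2: j=0 S=65.7597 intr=4.8103 cont=7.1176 V=7.1176[hold]; j=1 S=83.5800 intr=0.0000 cont=1.2686 V=1.2686[hold]; j=2 S=106.2295 intr=0.0000 cont=0.0000 V=0.0000[hold]  S*(2)=-
k=1: j=0 S=74.1363 intr=0.0000 cont=3.9858 V=3.9858[hold]; j=1 S=94.2267 intr=0.0000 cont=0.5959 V=0.5959[hold]  S*(1)=-
k=0: j=0 S=83.5800 intr=0.0000 cont=2.1741 V=2.1741[hold]  S*(0)=-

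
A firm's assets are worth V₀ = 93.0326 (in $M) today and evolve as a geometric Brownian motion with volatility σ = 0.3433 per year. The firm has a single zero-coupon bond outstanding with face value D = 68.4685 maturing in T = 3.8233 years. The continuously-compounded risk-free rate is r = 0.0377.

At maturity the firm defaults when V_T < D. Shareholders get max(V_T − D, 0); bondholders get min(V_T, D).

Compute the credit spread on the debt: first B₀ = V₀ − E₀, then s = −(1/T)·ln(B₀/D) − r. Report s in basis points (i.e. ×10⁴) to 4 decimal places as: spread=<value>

spread=340.8556

Equity is a call on the firm's assets struck at D = 68.4685:
d₁ = [ln(V₀/D) + (r + σ²/2)T] / (σ√T)
   = [ln(93.0326/68.4685) + (0.0377 + 0.5·0.3433²)·3.8233] / (0.3433·√3.8233)
   = [0.306576 + 0.369436] / 0.671263 = 1.007074
d₂ = d₁ − σ√T = 1.007074 − 0.671263 = 0.335810
N(d₁) = 0.843050,  N(d₂) = 0.631493,  e^(−rT) = 0.865768
E₀ = V₀·N(d₁) − D·e^(−rT)·N(d₂)
   = 93.0326·0.843050 − 68.4685·0.865768·0.631493 = 40.997627
B₀ = V₀ − E₀ = 93.0326 − 40.997627 = 52.034973
spread = −(1/T)·ln(B₀/D) − r = −(1/3.8233)·ln(52.034973/68.4685) − 0.0377 = 0.03408556
in basis points: 0.03408556 × 10⁴ = 340.8556 bp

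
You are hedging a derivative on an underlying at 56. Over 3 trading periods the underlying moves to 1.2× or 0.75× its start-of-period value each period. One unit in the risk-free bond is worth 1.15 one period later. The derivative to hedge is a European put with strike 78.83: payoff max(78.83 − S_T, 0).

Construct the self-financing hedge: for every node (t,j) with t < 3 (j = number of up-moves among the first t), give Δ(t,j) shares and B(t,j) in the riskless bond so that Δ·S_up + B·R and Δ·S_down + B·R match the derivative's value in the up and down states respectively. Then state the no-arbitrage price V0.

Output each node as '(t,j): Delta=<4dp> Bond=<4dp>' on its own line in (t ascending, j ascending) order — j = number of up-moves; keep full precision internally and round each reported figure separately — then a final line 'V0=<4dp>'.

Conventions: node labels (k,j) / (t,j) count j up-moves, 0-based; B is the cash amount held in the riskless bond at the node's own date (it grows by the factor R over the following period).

(0,0): Delta=-0.5747 Bond=36.3001
(1,0): Delta=-1.0000 Bond=59.6068
(1,1): Delta=-0.5415 Bond=39.5124
(2,0): Delta=-1.0000 Bond=68.5478
(2,1): Delta=-1.0000 Bond=68.5478
(2,2): Delta=-0.5057 Bond=42.5507
V0=4.1157

No-arbitrage ⇒ martingale measure with p* = (R−d)/(u−d) = 0.8889.
Expiry values: V(3,0)=55.2050, V(3,1)=41.0300, V(3,2)=18.3500, V(3,3)=0.0000
  t=2,j=0: stock 31.5000 → up 37.8000 (V=41.0300), down 23.6250 (V=55.2050). Price 37.0478; hedge Δ=-1.0000, bond B=68.5478.
  t=2,j=1: stock 50.4000 → up 60.4800 (V=18.3500), down 37.8000 (V=41.0300). Price 18.1478; hedge Δ=-1.0000, bond B=68.5478.
  t=2,j=2: stock 80.6400 → up 96.7680 (V=0.0000), down 60.4800 (V=18.3500). Price 1.7729; hedge Δ=-0.5057, bond B=42.5507.
  t=1,j=0: stock 42.0000 → up 50.4000 (V=18.1478), down 31.5000 (V=37.0478). Price 17.6068; hedge Δ=-1.0000, bond B=59.6068.
  t=1,j=1: stock 67.2000 → up 80.6400 (V=1.7729), down 50.4000 (V=18.1478). Price 3.1238; hedge Δ=-0.5415, bond B=39.5124.
  t=0,j=0: stock 56.0000 → up 67.2000 (V=3.1238), down 42.0000 (V=17.6068). Price 4.1157; hedge Δ=-0.5747, bond B=36.3001.
Verification: the root portfolio costs Δ(0,0)·S0 + B(0,0) = 4.1157, matching V0.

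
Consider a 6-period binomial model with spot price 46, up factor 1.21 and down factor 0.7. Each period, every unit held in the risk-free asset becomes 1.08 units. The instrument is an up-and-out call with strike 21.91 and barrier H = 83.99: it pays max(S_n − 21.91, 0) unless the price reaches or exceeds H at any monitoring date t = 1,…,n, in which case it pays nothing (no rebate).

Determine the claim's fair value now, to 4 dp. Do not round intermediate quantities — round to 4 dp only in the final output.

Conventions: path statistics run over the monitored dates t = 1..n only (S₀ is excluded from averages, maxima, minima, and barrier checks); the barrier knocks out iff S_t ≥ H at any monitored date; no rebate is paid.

price = 14.2779

Under the martingale measure an up-move has probability p* = 0.7451; value the claim as the probability-weighted average of per-path payoffs, discounted 6 periods at R = 1.08.
Enumerate all 2^6 = 64 price paths (U = up ×1.21, D = down ×0.7); each path with k up-moves has probability p*^k·(1−p*)^(6−k).
DDDDDD: M=32.2000, payoff=0.0000, prob=0.000274
UDDDDD: M=55.6600, payoff=0.0000, prob=0.000802
DUDDDD: M=38.9620, payoff=0.0000, prob=0.000802
UUDDDD: M=67.3486, payoff=0.0000, prob=0.002344
DDUDDD: M=32.2000, payoff=0.0000, prob=0.000802
UDUDDD: M=55.6600, payoff=0.0000, prob=0.002344
DUUDDD: M=47.1440, payoff=0.0000, prob=0.002344
UUUDDD: M=81.4918, payoff=6.0417, prob=0.006851
DDDUDD: M=32.2000, payoff=0.0000, prob=0.000802
UDDUDD: M=55.6600, payoff=0.0000, prob=0.002344
DUDUDD: M=38.9620, payoff=0.0000, prob=0.002344
UUDUDD: M=67.3486, payoff=6.0417, prob=0.006851
DDUUDD: M=33.0008, payoff=0.0000, prob=0.002344
UDUUDD: M=57.0443, payoff=6.0417, prob=0.006851
DUUUDD: M=57.0443, payoff=6.0417, prob=0.006851
UUUUDD: M=98.6051, payoff=0.0000, prob=0.020026
DDDDUD: M=32.2000, payoff=0.0000, prob=0.000802
UDDDUD: M=55.6600, payoff=0.0000, prob=0.002344
DUDDUD: M=38.9620, payoff=0.0000, prob=0.002344
UUDDUD: M=67.3486, payoff=6.0417, prob=0.006851
DDUDUD: M=32.2000, payoff=0.0000, prob=0.002344
UDUDUD: M=55.6600, payoff=6.0417, prob=0.006851
DUUDUD: M=47.1440, payoff=6.0417, prob=0.006851
UUUDUD: M=81.4918, payoff=26.4065, prob=0.020026
DDDUUD: M=32.2000, payoff=0.0000, prob=0.002344
UDDUUD: M=55.6600, payoff=6.0417, prob=0.006851
DUDUUD: M=39.9310, payoff=6.0417, prob=0.006851
UUDUUD: M=69.0236, payoff=26.4065, prob=0.020026
DDUUUD: M=39.9310, payoff=6.0417, prob=0.006851
UDUUUD: M=69.0236, payoff=26.4065, prob=0.020026
DUUUUD: M=69.0236, payoff=26.4065, prob=0.020026
UUUUUD: M=119.3122, payoff=0.0000, prob=0.058538
DDDDDU: M=32.2000, payoff=0.0000, prob=0.000802
UDDDDU: M=55.6600, payoff=0.0000, prob=0.002344
DUDDDU: M=38.9620, payoff=0.0000, prob=0.002344
UUDDDU: M=67.3486, payoff=6.0417, prob=0.006851
DDUDDU: M=32.2000, payoff=0.0000, prob=0.002344
UDUDDU: M=55.6600, payoff=6.0417, prob=0.006851
DUUDDU: M=47.1440, payoff=6.0417, prob=0.006851
UUUDDU: M=81.4918, payoff=26.4065, prob=0.020026
DDDUDU: M=32.2000, payoff=0.0000, prob=0.002344
UDDUDU: M=55.6600, payoff=6.0417, prob=0.006851
DUDUDU: M=38.9620, payoff=6.0417, prob=0.006851
UUDUDU: M=67.3486, payoff=26.4065, prob=0.020026
DDUUDU: M=33.0008, payoff=6.0417, prob=0.006851
UDUUDU: M=57.0443, payoff=26.4065, prob=0.020026
DUUUDU: M=57.0443, payoff=26.4065, prob=0.020026
UUUUDU: M=98.6051, payoff=0.0000, prob=0.058538
DDDDUU: M=32.2000, payoff=0.0000, prob=0.002344
UDDDUU: M=55.6600, payoff=6.0417, prob=0.006851
DUDDUU: M=38.9620, payoff=6.0417, prob=0.006851
UUDDUU: M=67.3486, payoff=26.4065, prob=0.020026
DDUDUU: M=32.2000, payoff=6.0417, prob=0.006851
UDUDUU: M=55.6600, payoff=26.4065, prob=0.020026
DUUDUU: M=48.3165, payoff=26.4065, prob=0.020026
UUUDUU: M=83.5185, payoff=61.6085, prob=0.058538
DDDUUU: M=32.2000, payoff=6.0417, prob=0.006851
UDDUUU: M=55.6600, payoff=26.4065, prob=0.020026
DUDUUU: M=48.3165, payoff=26.4065, prob=0.020026
UUDUUU: M=83.5185, payoff=61.6085, prob=0.058538
DDUUUU: M=48.3165, payoff=26.4065, prob=0.020026
UDUUUU: M=83.5185, payoff=61.6085, prob=0.058538
DUUUUU: M=83.5185, payoff=61.6085, prob=0.058538
UUUUUU: M=144.3677, payoff=0.0000, prob=0.171112
Price = Σ prob·payoff / R^6 = 22.657207 / 1.586874 = 14.2779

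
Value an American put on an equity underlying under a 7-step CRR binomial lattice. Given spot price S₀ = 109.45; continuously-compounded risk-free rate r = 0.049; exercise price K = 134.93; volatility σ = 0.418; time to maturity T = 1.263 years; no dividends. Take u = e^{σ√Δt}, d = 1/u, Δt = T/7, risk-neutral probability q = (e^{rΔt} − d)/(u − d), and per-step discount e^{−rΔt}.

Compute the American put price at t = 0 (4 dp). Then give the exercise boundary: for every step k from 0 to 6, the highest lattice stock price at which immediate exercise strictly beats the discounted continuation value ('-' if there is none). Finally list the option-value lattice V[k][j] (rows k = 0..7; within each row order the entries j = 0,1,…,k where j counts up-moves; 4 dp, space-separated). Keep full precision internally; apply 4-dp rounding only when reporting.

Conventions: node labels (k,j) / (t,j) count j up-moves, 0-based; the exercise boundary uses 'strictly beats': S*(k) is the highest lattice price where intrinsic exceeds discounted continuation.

params: Δt=0.18043 u=1.19429 d=0.83732 q=0.48060 e^(-rΔt)=0.99120
t_7 payoffs: 103.3478 89.8832 70.6783 43.2857 4.2148 0.0000 0.0000 0.0000
t_6: node(6,0) S=37.7184 payoff=97.2116 vs cont=96.0240 → 97.2116 [stop]  node(6,1) S=53.7990 payoff=81.1310 vs cont=79.9434 → 81.1310 [stop]  node(6,2) S=76.7352 payoff=58.1948 vs cont=57.0071 → 58.1948 [stop]  node(6,3) S=109.4500 payoff=25.4800 vs cont=24.2923 → 25.4800 [stop]  node(6,4) S=156.1121 payoff=0.0000 vs cont=2.1699 → 2.1699 [wait]  node(6,5) S=222.6679 payoff=0.0000 vs cont=0.0000 → 0.0000 [wait]  node(6,6) S=317.5985 payoff=0.0000 vs cont=0.0000 → 0.0000 [wait]  ⇒ S*(6)=109.4500
t_5: node(5,0) S=45.0468 payoff=89.8832 vs cont=88.6956 → 89.8832 [stop]  node(5,1) S=64.2517 payoff=70.6783 vs cont=69.4907 → 70.6783 [stop]  node(5,2) S=91.6443 payoff=43.2857 vs cont=42.0981 → 43.2857 [stop]  node(5,3) S=130.7152 payoff=4.2148 vs cont=14.1514 → 14.1514 [wait]  node(5,4) S=186.4434 payoff=0.0000 vs cont=1.1171 → 1.1171 [wait]  node(5,5) S=265.9304 payoff=0.0000 vs cont=0.0000 → 0.0000 [wait]  ⇒ S*(5)=91.6443
t_4: node(4,0) S=53.7990 payoff=81.1310 vs cont=79.9434 → 81.1310 [stop]  node(4,1) S=76.7352 payoff=58.1948 vs cont=57.0071 → 58.1948 [stop]  node(4,2) S=109.4500 payoff=25.4800 vs cont=29.0259 → 29.0259 [wait]  node(4,3) S=156.1121 payoff=0.0000 vs cont=7.8176 → 7.8176 [wait]  node(4,4) S=222.6679 payoff=0.0000 vs cont=0.5751 → 0.5751 [wait]  ⇒ S*(4)=76.7352
t_3: node(3,0) S=64.2517 payoff=70.6783 vs cont=69.4907 → 70.6783 [stop]  node(3,1) S=91.6443 payoff=43.2857 vs cont=43.7872 → 43.7872 [wait]  node(3,2) S=130.7152 payoff=4.2148 vs cont=18.6673 → 18.6673 [wait]  node(3,3) S=186.4434 payoff=0.0000 vs cont=4.2987 → 4.2987 [wait]  ⇒ S*(3)=64.2517
t_2: node(2,0) S=76.7352 payoff=58.1948 vs cont=57.2460 → 58.1948 [stop]  node(2,1) S=109.4500 payoff=25.4800 vs cont=31.4354 → 31.4354 [wait]  node(2,2) S=156.1121 payoff=0.0000 vs cont=11.6582 → 11.6582 [wait]  ⇒ S*(2)=76.7352
t_1: node(1,0) S=91.6443 payoff=43.2857 vs cont=44.9351 → 44.9351 [wait]  node(1,1) S=130.7152 payoff=4.2148 vs cont=21.7373 → 21.7373 [wait]  ⇒ S*(1)=-
t_0: node(0,0) S=109.4500 payoff=25.4800 vs cont=33.4887 → 33.4887 [wait]  ⇒ S*(0)=-

price = 33.4887
boundary = - - 76.7352 64.2517 76.7352 91.6443 109.4500
tree:
33.4887
44.9351 21.7373
58.1948 31.4354 11.6582
70.6783 43.7872 18.6673 4.2987
81.1310 58.1948 29.0259 7.8176 0.5751
89.8832 70.6783 43.2857 14.1514 1.1171 0.0000
97.2116 81.1310 58.1948 25.4800 2.1699 0.0000 0.0000
103.3478 89.8832 70.6783 43.2857 4.2148 0.0000 0.0000 0.0000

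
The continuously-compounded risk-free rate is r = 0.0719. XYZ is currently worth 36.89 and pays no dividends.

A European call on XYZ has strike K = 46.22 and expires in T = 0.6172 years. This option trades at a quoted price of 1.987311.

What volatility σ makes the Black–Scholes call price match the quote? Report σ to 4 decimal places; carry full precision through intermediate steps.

At σ = 0.3788 the Black–Scholes value reproduces the quote:
σ√T = 0.3788·√0.6172 = 0.297593
d₁ = (ln(S/K) + (r+σ²/2)T) / (σ√T) = (ln(36.89/46.22) + (0.0719+0.3788²/2)·0.6172) / 0.297593 = (-0.225472 + 0.088658) / 0.297593 = -0.459737
d₂ = d₁ − σ√T = -0.459737 − 0.297593 = -0.757330
e^{−rT} = 0.956594
N(d₁) = 0.322853,  N(d₂) = 0.224426
V = S·N(d₁) − K·e^{−rT}·N(d₂) = 11.910029 − 9.922719 = 1.987311 (the observed quote) — the price is monotone increasing in volatility, hence this σ is the only solution

sigma = 0.3788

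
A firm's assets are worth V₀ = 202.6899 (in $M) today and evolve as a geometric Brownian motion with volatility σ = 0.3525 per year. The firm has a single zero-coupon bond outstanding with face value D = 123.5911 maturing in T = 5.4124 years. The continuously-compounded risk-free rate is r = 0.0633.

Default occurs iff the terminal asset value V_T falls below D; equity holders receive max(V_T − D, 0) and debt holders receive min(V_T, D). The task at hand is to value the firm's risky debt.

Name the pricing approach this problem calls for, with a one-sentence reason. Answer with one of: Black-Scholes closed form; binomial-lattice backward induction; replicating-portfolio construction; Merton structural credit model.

Key observation: a levered firm with one bullet debt due at 5.4124 years is the canonical structural-credit setup: equity is a call on the firm's assets struck at the face value.

framework: Merton structural credit model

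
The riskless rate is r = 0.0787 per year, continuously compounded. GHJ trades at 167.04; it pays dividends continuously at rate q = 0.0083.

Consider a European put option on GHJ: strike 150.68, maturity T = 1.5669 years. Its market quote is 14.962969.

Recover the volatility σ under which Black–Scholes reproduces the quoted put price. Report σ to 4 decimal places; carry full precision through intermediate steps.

At σ = 0.3812 the Black–Scholes value reproduces the quote:
σ√T = 0.3812·√1.5669 = 0.477170
d₁ = (ln(S/K) + (r−q+σ²/2)T) / (σ√T) = (ln(167.04/150.68) + (0.0787−0.0083+0.3812²/2)·1.5669) / 0.477170 = (0.103075 + 0.224156) / 0.477170 = 0.685773
d₂ = d₁ − σ√T = 0.685773 − 0.477170 = 0.208602
e^{−rT} = 0.883985
e^{−qT} = 0.987079
N(−d₁) = 0.246428,  N(−d₂) = 0.417379
V = K·e^{−rT}·N(−d₂) − S·e^{−qT}·N(−d₁) = 55.594461 − 40.631493 = 14.962969 (matching the quote); vega is positive throughout, so no other σ reproduces this price

sigma = 0.3812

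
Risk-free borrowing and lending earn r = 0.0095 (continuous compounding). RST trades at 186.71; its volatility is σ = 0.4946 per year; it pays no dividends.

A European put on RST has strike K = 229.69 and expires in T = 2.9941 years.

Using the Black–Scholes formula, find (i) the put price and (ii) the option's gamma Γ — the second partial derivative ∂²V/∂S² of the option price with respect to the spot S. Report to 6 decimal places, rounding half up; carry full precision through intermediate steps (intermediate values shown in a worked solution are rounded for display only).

price = 87.559331
Γ = 0.002437

σ√T = 0.4946·√2.9941 = 0.855830
d₁ = (ln(S/K) + (r+σ²/2)T) / (σ√T) = (ln(186.71/229.69) + (0.0095+0.4946²/2)·2.9941) / 0.855830 = (-0.207174 + 0.394666) / 0.855830 = 0.219076
d₂ = d₁ − σ√T = 0.219076 − 0.855830 = -0.636753
e^{−rT} = 0.971957
N(−d₁) = 0.413295,  N(−d₂) = 0.737857
Put price V = K·e^{−rT}·N(−d₂) − S·N(−d₁) = 164.725689 − 77.166358 = 87.559331
φ(d₁) = (1/√(2π))·e^{−d₁²/2} = 0.389483
Γ = φ(d₁) / (S·σ·√T) = 0.002437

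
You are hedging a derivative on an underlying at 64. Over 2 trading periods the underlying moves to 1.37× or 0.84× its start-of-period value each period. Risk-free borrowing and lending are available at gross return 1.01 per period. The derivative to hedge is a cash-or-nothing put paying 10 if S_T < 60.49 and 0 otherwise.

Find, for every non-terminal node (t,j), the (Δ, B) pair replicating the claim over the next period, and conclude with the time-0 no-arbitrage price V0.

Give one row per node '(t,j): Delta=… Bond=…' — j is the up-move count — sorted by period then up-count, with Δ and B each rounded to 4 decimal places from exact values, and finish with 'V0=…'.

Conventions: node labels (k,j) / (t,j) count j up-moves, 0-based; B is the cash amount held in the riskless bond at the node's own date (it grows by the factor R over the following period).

Under the risk-neutral measure, an up-move has probability p* = (R−d)/(u−d) = 0.3208 and values discount at R = 1.01.
At maturity the claim pays: V(2,0)=10.0000, V(2,1)=0.0000, V(2,2)=0.0000
(1,0): S=53.7600. Δ = (V_up−V_dn)/(S_up−S_dn) = (0.0000−10.0000)/(73.6512−45.1584) = -0.3510. V = [p*·0.0000 + (1−p*)·10.0000]/1.01 = 6.7252. B = V − Δ·S = 25.5931.
(1,1): S=87.6800. Δ = (V_up−V_dn)/(S_up−S_dn) = (0.0000−0.0000)/(120.1216−73.6512) = 0.0000. V = [p*·0.0000 + (1−p*)·0.0000]/1.01 = 0.0000. B = V − Δ·S = 0.0000.
(0,0): S=64.0000. Δ = (V_up−V_dn)/(S_up−S_dn) = (0.0000−6.7252)/(87.6800−53.7600) = -0.1983. V = [p*·0.0000 + (1−p*)·6.7252]/1.01 = 4.5228. B = V − Δ·S = 17.2119.
Check: Δ(0,0)·S0 + B(0,0) = 4.5228 = V0.

(0,0): Delta=-0.1983 Bond=17.2119
(1,0): Delta=-0.3510 Bond=25.5931
(1,1): Delta=0.0000 Bond=0.0000
V0=4.5228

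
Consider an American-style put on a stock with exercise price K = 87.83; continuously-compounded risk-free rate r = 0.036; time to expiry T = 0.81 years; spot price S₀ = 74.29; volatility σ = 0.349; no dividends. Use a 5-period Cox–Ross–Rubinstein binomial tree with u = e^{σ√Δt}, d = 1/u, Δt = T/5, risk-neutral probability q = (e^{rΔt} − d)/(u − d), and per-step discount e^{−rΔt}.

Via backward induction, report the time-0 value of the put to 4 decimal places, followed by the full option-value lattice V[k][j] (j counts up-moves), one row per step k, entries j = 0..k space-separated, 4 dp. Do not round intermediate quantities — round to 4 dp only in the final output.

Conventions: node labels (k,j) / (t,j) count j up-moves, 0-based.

Δt=0.16200  u=1.15081  d=0.86895  q=0.48569  discount=0.99418
step 5 (expiry): payoffs max(K−S,0) = 51.0252 39.0867 23.2757 2.3360 0.0000 0.0000
k=4: (k=4,j=0): S=42.3555, K−S=45.4745, hold=44.9638 ⇒ V=45.4745 exercise | (k=4,j=1): S=56.0944, K−S=31.7356, hold=31.2248 ⇒ V=31.7356 exercise | (k=4,j=2): S=74.2900, K−S=13.5400, hold=13.0293 ⇒ V=13.5400 exercise | (k=4,j=3): S=98.3877, K−S=0.0000, hold=1.1944 ⇒ V=1.1944 continue | (k=4,j=4): S=130.3021, K−S=0.0000, hold=0.0000 ⇒ V=0.0000 continue
k=3: (k=3,j=0): S=48.7433, K−S=39.0867, hold=38.5760 ⇒ V=39.0867 exercise | (k=3,j=1): S=64.5543, K−S=23.2757, hold=22.7650 ⇒ V=23.2757 exercise | (k=3,j=2): S=85.4940, K−S=2.3360, hold=7.5000 ⇒ V=7.5000 continue | (k=3,j=3): S=113.2260, K−S=0.0000, hold=0.6107 ⇒ V=0.6107 continue
k=2: (k=2,j=0): S=56.0944, K−S=31.7356, hold=31.2248 ⇒ V=31.7356 exercise | (k=2,j=1): S=74.2900, K−S=13.5400, hold=15.5228 ⇒ V=15.5228 continue | (k=2,j=2): S=98.3877, K−S=0.0000, hold=4.1298 ⇒ V=4.1298 continue
k=1: (k=1,j=0): S=64.5543, K−S=23.2757, hold=23.7224 ⇒ V=23.7224 continue | (k=1,j=1): S=85.4940, K−S=2.3360, hold=9.9312 ⇒ V=9.9312 continue
k=0: (k=0,j=0): S=74.2900, K−S=13.5400, hold=16.9251 ⇒ V=16.9251 continue

price = 16.9251
tree:
16.9251
23.7224 9.9312
31.7356 15.5228 4.1298
39.0867 23.2757 7.5000 0.6107
45.4745 31.7356 13.5400 1.1944 0.0000
51.0252 39.0867 23.2757 2.3360 0.0000 0.0000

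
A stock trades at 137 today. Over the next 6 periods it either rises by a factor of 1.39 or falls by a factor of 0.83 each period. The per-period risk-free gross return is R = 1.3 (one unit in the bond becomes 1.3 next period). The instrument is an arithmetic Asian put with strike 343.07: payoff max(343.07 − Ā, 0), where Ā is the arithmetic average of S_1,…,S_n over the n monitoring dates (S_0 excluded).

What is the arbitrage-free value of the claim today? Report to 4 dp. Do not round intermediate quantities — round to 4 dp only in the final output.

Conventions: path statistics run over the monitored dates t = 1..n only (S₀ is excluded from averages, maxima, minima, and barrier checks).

Set p* = 0.8393 (from d < R < u); the path-dependent value is the discounted p*-expectation over all price paths.
Enumerate all 2^6 = 64 price paths (U = up ×1.39, D = down ×0.83); each path with k up-moves has probability p*^k·(1−p*)^(6−k).
DDDDDD: Ā=75.0330, payoff=268.0370, prob=0.000017
UDDDDD: Ā=125.6576, payoff=217.4124, prob=0.000090
DUDDDD: Ā=112.8709, payoff=230.1991, prob=0.000090
UUDDDD: Ā=189.0248, payoff=154.0452, prob=0.000470
DDUDDD: Ā=102.2580, payoff=240.8120, prob=0.000090
UDUDDD: Ā=171.2513, payoff=171.8187, prob=0.000470
DUUDDD: Ā=158.4647, payoff=184.6053, prob=0.000470
UUUDDD: Ā=265.3806, payoff=77.6894, prob=0.002454
DDDUDD: Ā=93.4493, payoff=249.6207, prob=0.000090
UDDUDD: Ā=156.4994, payoff=186.5706, prob=0.000470
DUDUDD: Ā=143.7127, payoff=199.3573, prob=0.000470
UUDUDD: Ā=240.6755, payoff=102.3945, prob=0.002454
DDUUDD: Ā=133.0998, payoff=209.9702, prob=0.000470
UDUUDD: Ā=222.9020, payoff=120.1680, prob=0.002454
DUUUDD: Ā=210.1153, payoff=132.9547, prob=0.002454
UUUUDD: Ā=351.8799, payoff=0.0000, prob=0.012816
DDDDUD: Ā=86.1380, payoff=256.9320, prob=0.000090
UDDDUD: Ā=144.2552, payoff=198.8148, prob=0.000470
DUDDUD: Ā=131.4686, payoff=211.6014, prob=0.000470
UUDDUD: Ā=220.1702, payoff=122.8998, prob=0.002454
DDUDUD: Ā=120.8556, payoff=222.2144, prob=0.000470
UDUDUD: Ā=202.3968, payoff=140.6732, prob=0.002454
DUUDUD: Ā=189.6101, payoff=153.4599, prob=0.002454
UUUDUD: Ā=317.5398, payoff=25.5302, prob=0.012816
DDDUUD: Ā=112.0469, payoff=231.0231, prob=0.000470
UDDUUD: Ā=187.6448, payoff=155.4252, prob=0.002454
DUDUUD: Ā=174.8581, payoff=168.2119, prob=0.002454
UUDUUD: Ā=292.8347, payoff=50.2353, prob=0.012816
DDUUUD: Ā=164.2452, payoff=178.8248, prob=0.002454
UDUUUD: Ā=275.0612, payoff=68.0088, prob=0.012816
DUUUUD: Ā=262.2745, payoff=80.7955, prob=0.012816
UUUUUD: Ā=439.2309, payoff=0.0000, prob=0.066927
DDDDDU: Ā=80.0697, payoff=263.0003, prob=0.000090
UDDDDU: Ā=134.0926, payoff=208.9774, prob=0.000470
DUDDDU: Ā=121.3059, payoff=221.7641, prob=0.000470
UUDDDU: Ā=203.1509, payoff=139.9191, prob=0.002454
DDUDDU: Ā=110.6930, payoff=232.3770, prob=0.000470
UDUDDU: Ā=185.3774, payoff=157.6926, prob=0.002454
DUUDDU: Ā=172.5907, payoff=170.4793, prob=0.002454
UUUDDU: Ā=289.0375, payoff=54.0325, prob=0.012816
DDDUDU: Ā=101.8842, payoff=241.1858, prob=0.000470
UDDUDU: Ā=170.6254, payoff=172.4446, prob=0.002454
DUDUDU: Ā=157.8388, payoff=185.2312, prob=0.002454
UUDUDU: Ā=264.3324, payoff=78.7376, prob=0.012816
DDUUDU: Ā=147.2258, payoff=195.8442, prob=0.002454
UDUUDU: Ā=246.5589, payoff=96.5111, prob=0.012816
DUUUDU: Ā=233.7722, payoff=109.2978, prob=0.012816
UUUUDU: Ā=391.4981, payoff=0.0000, prob=0.066927
DDDDUU: Ā=94.5730, payoff=248.4970, prob=0.000470
UDDDUU: Ā=158.3813, payoff=184.6887, prob=0.002454
DUDDUU: Ā=145.5946, payoff=197.4754, prob=0.002454
UUDDUU: Ā=243.8271, payoff=99.2429, prob=0.012816
DDUDUU: Ā=134.9817, payoff=208.0883, prob=0.002454
UDUDUU: Ā=226.0537, payoff=117.0163, prob=0.012816
DUUDUU: Ā=213.2670, payoff=129.8030, prob=0.012816
UUUDUU: Ā=357.1580, payoff=0.0000, prob=0.066927
DDDUUU: Ā=126.1729, payoff=216.8971, prob=0.002454
UDDUUU: Ā=211.3017, payoff=131.7683, prob=0.012816
DUDUUU: Ā=198.5150, payoff=144.5550, prob=0.012816
UUDUUU: Ā=332.4529, payoff=10.6171, prob=0.066927
DDUUUU: Ā=187.9021, payoff=155.1679, prob=0.012816
UDUUUU: Ā=314.6794, payoff=28.3906, prob=0.066927
DUUUUU: Ā=301.8927, payoff=41.1773, prob=0.066927
UUUUUU: Ā=505.5794, payoff=0.0000, prob=0.349510
Price = Σ prob·payoff / R^6 = 31.959821 / 4.826809 = 6.6213

price = 6.6213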